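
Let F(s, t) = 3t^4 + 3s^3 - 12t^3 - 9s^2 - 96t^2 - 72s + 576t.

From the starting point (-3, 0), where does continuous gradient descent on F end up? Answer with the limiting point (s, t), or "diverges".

F is separable, so gradient descent decouples: s follows -∂F/∂s, t follows -∂F/∂t.
∂F/∂s = 9(s - 4)(s + 2); at s=-3 this is 63, so s decreases.
∂F/∂t = 12(t - 4)(t - 3)(t + 4); at t=0 this is 576, so t decreases.
The s-coordinate has no critical point in that direction and runs off to infinity.

diverges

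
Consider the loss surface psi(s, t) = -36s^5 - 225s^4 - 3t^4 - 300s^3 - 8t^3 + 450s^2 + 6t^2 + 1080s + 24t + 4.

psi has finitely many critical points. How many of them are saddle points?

psi separates as a function of s plus a function of t, so ∇psi=0 decouples.
∂psi/∂s = -180(s - 1)(s + 1)(s + 2)(s + 3) = 0 at s ∈ {-3, -2, -1, 1}; ∂psi/∂t = -12(t - 1)(t + 1)(t + 2) = 0 at t ∈ {-2, -1, 1}.
The Hessian is diagonal: diag(psi_ss, psi_tt). Second derivatives: psi_ss(-3)=1440, psi_ss(-2)=-540, psi_ss(-1)=720, psi_ss(1)=-4320; psi_tt(-2)=-36, psi_tt(-1)=24, psi_tt(1)=-72.
Saddle points occur where the two diagonal entries have opposite signs: (-3, -2), (-3, 1), (-2, -1), (-1, -2), (-1, 1), (1, -1). Count: 6.

6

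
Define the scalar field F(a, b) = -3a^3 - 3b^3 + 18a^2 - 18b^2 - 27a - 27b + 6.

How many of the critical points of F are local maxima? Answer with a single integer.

F separates as a function of a plus a function of b, so ∇F=0 decouples.
∂F/∂a = -9(a - 3)(a - 1) = 0 at a ∈ {1, 3}; ∂F/∂b = -9(b + 1)(b + 3) = 0 at b ∈ {-3, -1}.
The Hessian is diagonal: diag(F_aa, F_bb). Second derivatives: F_aa(1)=18, F_aa(3)=-18; F_bb(-3)=18, F_bb(-1)=-18.
Local maxima occur where both diagonal entries negative: (3, -1). Count: 1.

1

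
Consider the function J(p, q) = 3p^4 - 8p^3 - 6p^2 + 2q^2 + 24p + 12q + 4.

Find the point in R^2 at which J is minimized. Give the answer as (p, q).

(-1, -3)

J(p,q) separates as A(p) + B(q) + 4, so its minimum is min A + min B + 4.
A'(p) = 12(p - 2)(p - 1)(p + 1) vanishes at p ∈ {-1, 1, 2}; B'(q) = 4q + 12 vanishes at q ∈ {-3}.
Local minima of A (where A''>0): A(-1)=-19, A(2)=8. Local minima of B: B(-3)=-18.
So the global minimum of J is A(-1) + B(-3) + 4 = -19 − 18 + 4 = -33, attained at (-1, -3).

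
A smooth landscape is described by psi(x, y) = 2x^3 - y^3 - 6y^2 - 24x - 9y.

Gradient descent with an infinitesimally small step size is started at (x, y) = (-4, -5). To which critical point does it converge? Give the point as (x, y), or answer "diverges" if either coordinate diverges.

diverges

psi is separable, so gradient descent decouples: x follows -∂psi/∂x, y follows -∂psi/∂y.
∂psi/∂x = 6(x - 2)(x + 2); at x=-4 this is 72, so x decreases.
∂psi/∂y = -3(y + 1)(y + 3); at y=-5 this is -24, so y increases.
The x-coordinate has no critical point in that direction and runs off to infinity.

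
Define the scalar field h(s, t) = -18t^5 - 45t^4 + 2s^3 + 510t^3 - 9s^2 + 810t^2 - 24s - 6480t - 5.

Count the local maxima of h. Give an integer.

2

h separates as a function of s plus a function of t, so ∇h=0 decouples.
∂h/∂s = 6(s - 4)(s + 1) = 0 at s ∈ {-1, 4}; ∂h/∂t = -90(t - 3)(t - 2)(t + 3)(t + 4) = 0 at t ∈ {-4, -3, 2, 3}.
The Hessian is diagonal: diag(h_ss, h_tt). Second derivatives: h_ss(-1)=-30, h_ss(4)=30; h_tt(-4)=3780, h_tt(-3)=-2700, h_tt(2)=2700, h_tt(3)=-3780.
Local maxima occur where both diagonal entries negative: (-1, -3), (-1, 3). Count: 2.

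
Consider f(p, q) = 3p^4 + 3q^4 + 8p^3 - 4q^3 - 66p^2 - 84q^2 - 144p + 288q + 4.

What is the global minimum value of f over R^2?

-2035

f(p,q) separates as A(p) + B(q) + 4, so its minimum is min A + min B + 4.
A'(p) = 12(p - 3)(p + 1)(p + 4) vanishes at p ∈ {-4, -1, 3}; B'(q) = 12(q - 3)(q - 2)(q + 4) vanishes at q ∈ {-4, 2, 3}.
Local minima of A (where A''>0): A(-4)=-224, A(3)=-567. Local minima of B: B(-4)=-1472, B(3)=243.
So the global minimum of f is A(3) + B(-4) + 4 = -567 − 1472 + 4 = -2035, attained at (3, -4).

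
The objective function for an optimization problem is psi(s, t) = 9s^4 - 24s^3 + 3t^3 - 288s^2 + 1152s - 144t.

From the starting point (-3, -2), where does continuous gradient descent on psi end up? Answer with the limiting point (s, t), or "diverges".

(-4, 4)

psi is separable, so gradient descent decouples: s follows -∂psi/∂s, t follows -∂psi/∂t.
∂psi/∂s = 36(s - 4)(s - 2)(s + 4); at s=-3 this is 1260, so s decreases.
∂psi/∂t = 9(t - 4)(t + 4); at t=-2 this is -108, so t increases.
s converges to its nearest critical value -4 (a local min of the s-part); t converges to 4. The iterate converges to (-4, 4).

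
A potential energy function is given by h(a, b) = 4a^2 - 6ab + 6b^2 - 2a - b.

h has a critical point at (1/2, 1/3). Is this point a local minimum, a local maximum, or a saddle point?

local minimum

The Hessian of h is constant: H = [[8, -6], [-6, 12]].
det(H) = 8·12 − (-6)² = 60.
det(H) > 0 and tr(H) = 20 > 0, so H is positive definite and the point is a local minimum.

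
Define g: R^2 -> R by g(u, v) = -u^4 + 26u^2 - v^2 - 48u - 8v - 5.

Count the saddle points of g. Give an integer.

g separates as a function of u plus a function of v, so ∇g=0 decouples.
∂g/∂u = -4(u - 3)(u - 1)(u + 4) = 0 at u ∈ {-4, 1, 3}; ∂g/∂v = -2(v + 4) = 0 at v ∈ {-4}.
The Hessian is diagonal: diag(g_uu, g_vv). Second derivatives: g_uu(-4)=-140, g_uu(1)=40, g_uu(3)=-56; g_vv(-4)=-2.
Saddle points occur where the two diagonal entries have opposite signs: (1, -4). Count: 1.

1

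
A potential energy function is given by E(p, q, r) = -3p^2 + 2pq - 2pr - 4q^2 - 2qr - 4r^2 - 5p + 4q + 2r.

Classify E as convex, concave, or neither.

concave

E is quadratic, so its Hessian is the constant matrix H = [[-6, 2, -2], [2, -8, -2], [-2, -2, -8]].
Leading principal minors: -6, 44, -280.
Signs alternate −, +, − ⇒ H ≺ 0 ⇒ concave.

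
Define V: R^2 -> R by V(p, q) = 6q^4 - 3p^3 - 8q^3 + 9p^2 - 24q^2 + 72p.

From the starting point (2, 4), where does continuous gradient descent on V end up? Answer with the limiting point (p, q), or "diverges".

V is separable, so gradient descent decouples: p follows -∂V/∂p, q follows -∂V/∂q.
∂V/∂p = -9(p - 4)(p + 2); at p=2 this is 72, so p decreases.
∂V/∂q = 24q(q - 2)(q + 1); at q=4 this is 960, so q decreases.
p converges to its nearest critical value -2 (a local min of the p-part); q converges to 2. The iterate converges to (-2, 2).

(-2, 2)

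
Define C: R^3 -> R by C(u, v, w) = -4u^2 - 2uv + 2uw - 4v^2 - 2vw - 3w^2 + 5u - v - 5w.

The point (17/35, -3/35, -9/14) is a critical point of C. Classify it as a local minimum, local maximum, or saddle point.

local maximum

The Hessian is constant: H = [[-8, -2, 2], [-2, -8, -2], [2, -2, -6]].
Leading principal minors: Δ₁ = -8, Δ₂ = 60, Δ₃ = -280.
The minors alternate sign starting negative (−, +, −), so H is negative definite: a local maximum.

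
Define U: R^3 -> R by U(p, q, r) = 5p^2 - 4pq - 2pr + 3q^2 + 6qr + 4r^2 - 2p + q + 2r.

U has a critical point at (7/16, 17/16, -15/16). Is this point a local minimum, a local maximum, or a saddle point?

The Hessian is constant: H = [[10, -4, -2], [-4, 6, 6], [-2, 6, 8]].
Leading principal minors: Δ₁ = 10, Δ₂ = 44, Δ₃ = 64.
All leading minors are positive, so H is positive definite: a local minimum.

local minimum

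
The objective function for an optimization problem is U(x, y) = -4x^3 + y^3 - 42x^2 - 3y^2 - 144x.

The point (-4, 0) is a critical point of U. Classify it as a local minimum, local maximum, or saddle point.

saddle point

The mixed partial ∂²U/∂x∂y is 0, so the Hessian at any point is diag(U_xx, U_yy) = diag(-12(2x + 7), 6(y - 1)).
At (-4, 0): H = diag(12, -6).
The eigenvalues have opposite signs, so H is indefinite: a saddle point.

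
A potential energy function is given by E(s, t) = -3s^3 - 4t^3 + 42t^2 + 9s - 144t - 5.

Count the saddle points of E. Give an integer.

E separates as a function of s plus a function of t, so ∇E=0 decouples.
∂E/∂s = -9(s - 1)(s + 1) = 0 at s ∈ {-1, 1}; ∂E/∂t = -12(t - 4)(t - 3) = 0 at t ∈ {3, 4}.
The Hessian is diagonal: diag(E_ss, E_tt). Second derivatives: E_ss(-1)=18, E_ss(1)=-18; E_tt(3)=12, E_tt(4)=-12.
Saddle points occur where the two diagonal entries have opposite signs: (-1, 4), (1, 3). Count: 2.

2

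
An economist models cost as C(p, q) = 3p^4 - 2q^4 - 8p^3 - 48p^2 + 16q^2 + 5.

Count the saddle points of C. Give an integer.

5

C separates as a function of p plus a function of q, so ∇C=0 decouples.
∂C/∂p = 12p(p - 4)(p + 2) = 0 at p ∈ {-2, 0, 4}; ∂C/∂q = -8q(q - 2)(q + 2) = 0 at q ∈ {-2, 0, 2}.
The Hessian is diagonal: diag(C_pp, C_qq). Second derivatives: C_pp(-2)=144, C_pp(0)=-96, C_pp(4)=288; C_qq(-2)=-64, C_qq(0)=32, C_qq(2)=-64.
Saddle points occur where the two diagonal entries have opposite signs: (-2, -2), (-2, 2), (0, 0), (4, -2), (4, 2). Count: 5.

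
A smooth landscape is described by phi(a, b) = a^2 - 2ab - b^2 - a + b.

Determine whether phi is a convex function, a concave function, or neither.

phi is quadratic, so its Hessian is the constant matrix H = [[2, -2], [-2, -2]].
det(H) = -8, tr(H) = 0.
det(H) < 0, so H is indefinite: neither convex nor concave.

neither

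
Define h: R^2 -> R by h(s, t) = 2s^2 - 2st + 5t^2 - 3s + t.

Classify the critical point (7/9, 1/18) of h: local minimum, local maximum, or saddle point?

The Hessian of h is constant: H = [[4, -2], [-2, 10]].
det(H) = 4·10 − (-2)² = 36.
det(H) > 0 and tr(H) = 14 > 0, so H is positive definite and the point is a local minimum.

local minimum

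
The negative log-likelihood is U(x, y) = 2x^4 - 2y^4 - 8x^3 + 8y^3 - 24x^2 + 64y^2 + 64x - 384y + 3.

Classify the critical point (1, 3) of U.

saddle point

The mixed partial ∂²U/∂x∂y is 0, so the Hessian at any point is diag(U_xx, U_yy) = diag(24(x^2 - 2x - 2), 8(-3y^2 + 6y + 16)).
At (1, 3): H = diag(-72, 56).
The eigenvalues have opposite signs, so H is indefinite: a saddle point.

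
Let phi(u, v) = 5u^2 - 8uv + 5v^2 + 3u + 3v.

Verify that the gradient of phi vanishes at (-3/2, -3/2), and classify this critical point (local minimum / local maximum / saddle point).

∇phi = (10u - 8v + 3, -8u + 10v + 3); substituting (-3/2, -3/2) gives ∇phi = (0, 0), so (-3/2, -3/2) is indeed a critical point.
The Hessian of phi is constant: H = [[10, -8], [-8, 10]].
det(H) = 10·10 − (-8)² = 36.
det(H) > 0 and tr(H) = 20 > 0, so H is positive definite and the point is a local minimum.

local minimum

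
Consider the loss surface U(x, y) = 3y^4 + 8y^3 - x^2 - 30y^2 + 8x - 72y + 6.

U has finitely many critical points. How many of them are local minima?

U separates as a function of x plus a function of y, so ∇U=0 decouples.
∂U/∂x = -2(x - 4) = 0 at x ∈ {4}; ∂U/∂y = 12(y - 2)(y + 1)(y + 3) = 0 at y ∈ {-3, -1, 2}.
The Hessian is diagonal: diag(U_xx, U_yy). Second derivatives: U_xx(4)=-2; U_yy(-3)=120, U_yy(-1)=-72, U_yy(2)=180.
Local minima occur where both diagonal entries positive: none. Count: 0.

0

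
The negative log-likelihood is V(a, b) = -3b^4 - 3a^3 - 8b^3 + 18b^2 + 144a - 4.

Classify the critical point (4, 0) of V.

The mixed partial ∂²V/∂a∂b is 0, so the Hessian at any point is diag(V_aa, V_bb) = diag(-18a, 12(-3b^2 - 4b + 3)).
At (4, 0): H = diag(-72, 36).
The eigenvalues have opposite signs, so H is indefinite: a saddle point.

saddle point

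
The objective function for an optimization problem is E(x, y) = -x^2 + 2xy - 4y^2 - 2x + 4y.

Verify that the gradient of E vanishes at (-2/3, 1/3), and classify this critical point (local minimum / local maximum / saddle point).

local maximum

∇E = (-2x + 2y - 2, 2x - 8y + 4); substituting (-2/3, 1/3) gives ∇E = (0, 0), so (-2/3, 1/3) is indeed a critical point.
The Hessian of E is constant: H = [[-2, 2], [2, -8]].
det(H) = (-2)·(-8) − 2² = 12.
det(H) > 0 and tr(H) = -10 < 0, so H is negative definite and the point is a local maximum.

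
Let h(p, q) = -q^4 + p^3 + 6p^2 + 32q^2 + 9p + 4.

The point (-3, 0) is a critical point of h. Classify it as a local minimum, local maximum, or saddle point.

The mixed partial ∂²h/∂p∂q is 0, so the Hessian at any point is diag(h_pp, h_qq) = diag(6(p + 2), 4(-3q^2 + 16)).
At (-3, 0): H = diag(-6, 64).
The eigenvalues have opposite signs, so H is indefinite: a saddle point.

saddle point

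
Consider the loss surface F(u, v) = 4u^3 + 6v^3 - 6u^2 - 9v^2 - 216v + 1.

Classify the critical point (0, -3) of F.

local maximum

The mixed partial ∂²F/∂u∂v is 0, so the Hessian at any point is diag(F_uu, F_vv) = diag(12(2u - 1), 18(2v - 1)).
At (0, -3): H = diag(-12, -126).
Both eigenvalues are negative, so H is negative definite: a local maximum.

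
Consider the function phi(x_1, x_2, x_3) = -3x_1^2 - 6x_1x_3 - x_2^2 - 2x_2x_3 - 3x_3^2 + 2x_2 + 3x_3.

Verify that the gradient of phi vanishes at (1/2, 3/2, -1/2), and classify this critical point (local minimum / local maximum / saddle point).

∇phi = (-6x_1 - 6x_3, -2x_2 - 2x_3 + 2, -6x_1 - 2x_2 - 6x_3 + 3); substituting (1/2, 3/2, -1/2) gives ∇phi = (0, 0, 0), so (1/2, 3/2, -1/2) is indeed a critical point.
The Hessian is constant: H = [[-6, 0, -6], [0, -2, -2], [-6, -2, -6]].
Leading principal minors: Δ₁ = -6, Δ₂ = 12, Δ₃ = 24.
The minors fit neither the all-positive nor the alternating-sign pattern, so H is indefinite: a saddle point.

saddle point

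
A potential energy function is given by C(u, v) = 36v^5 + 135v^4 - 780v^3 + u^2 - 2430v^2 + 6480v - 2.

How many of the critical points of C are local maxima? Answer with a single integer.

0

C separates as a function of u plus a function of v, so ∇C=0 decouples.
∂C/∂u = 2u = 0 at u ∈ {0}; ∂C/∂v = 180(v - 3)(v - 1)(v + 3)(v + 4) = 0 at v ∈ {-4, -3, 1, 3}.
The Hessian is diagonal: diag(C_uu, C_vv). Second derivatives: C_uu(0)=2; C_vv(-4)=-6300, C_vv(-3)=4320, C_vv(1)=-7200, C_vv(3)=15120.
Local maxima occur where both diagonal entries negative: none. Count: 0.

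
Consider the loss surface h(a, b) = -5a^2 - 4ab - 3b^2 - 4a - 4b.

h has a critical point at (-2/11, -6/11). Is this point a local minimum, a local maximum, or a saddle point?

The Hessian of h is constant: H = [[-10, -4], [-4, -6]].
det(H) = (-10)·(-6) − (-4)² = 44.
det(H) > 0 and tr(H) = -16 < 0, so H is negative definite and the point is a local maximum.

local maximum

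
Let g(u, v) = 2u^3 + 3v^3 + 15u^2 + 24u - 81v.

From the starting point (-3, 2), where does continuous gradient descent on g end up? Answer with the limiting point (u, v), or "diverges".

(-1, 3)

g is separable, so gradient descent decouples: u follows -∂g/∂u, v follows -∂g/∂v.
∂g/∂u = 6(u + 1)(u + 4); at u=-3 this is -12, so u increases.
∂g/∂v = 9(v - 3)(v + 3); at v=2 this is -45, so v increases.
u converges to its nearest critical value -1 (a local min of the u-part); v converges to 3. The iterate converges to (-1, 3).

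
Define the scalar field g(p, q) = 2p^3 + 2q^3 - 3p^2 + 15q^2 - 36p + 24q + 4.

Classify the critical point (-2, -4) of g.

The mixed partial ∂²g/∂p∂q is 0, so the Hessian at any point is diag(g_pp, g_qq) = diag(6(2p - 1), 6(2q + 5)).
At (-2, -4): H = diag(-30, -18).
Both eigenvalues are negative, so H is negative definite: a local maximum.

local maximum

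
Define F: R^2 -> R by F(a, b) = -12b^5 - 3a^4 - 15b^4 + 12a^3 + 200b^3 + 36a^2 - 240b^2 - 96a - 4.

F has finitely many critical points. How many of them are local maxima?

F separates as a function of a plus a function of b, so ∇F=0 decouples.
∂F/∂a = -12(a - 4)(a - 1)(a + 2) = 0 at a ∈ {-2, 1, 4}; ∂F/∂b = -60b(b - 2)(b - 1)(b + 4) = 0 at b ∈ {-4, 0, 1, 2}.
The Hessian is diagonal: diag(F_aa, F_bb). Second derivatives: F_aa(-2)=-216, F_aa(1)=108, F_aa(4)=-216; F_bb(-4)=7200, F_bb(0)=-480, F_bb(1)=300, F_bb(2)=-720.
Local maxima occur where both diagonal entries negative: (-2, 0), (-2, 2), (4, 0), (4, 2). Count: 4.

4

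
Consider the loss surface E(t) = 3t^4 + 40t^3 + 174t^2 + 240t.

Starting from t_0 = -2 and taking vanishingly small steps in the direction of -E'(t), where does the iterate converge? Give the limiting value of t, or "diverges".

-1

E'(t) = 12(t + 1)(t + 4)(t + 5), so E'(-2) = -72.
Gradient descent moves in the -E' direction, i.e. t is increasing.
The nearest critical point in that direction is t = -1, where E'' = 144 > 0 (a local minimum). The iterate converges there.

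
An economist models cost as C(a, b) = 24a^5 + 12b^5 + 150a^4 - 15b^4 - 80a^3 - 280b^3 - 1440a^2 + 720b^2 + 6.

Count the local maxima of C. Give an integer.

C separates as a function of a plus a function of b, so ∇C=0 decouples.
∂C/∂a = 120a(a - 2)(a + 3)(a + 4) = 0 at a ∈ {-4, -3, 0, 2}; ∂C/∂b = 60b(b - 3)(b - 2)(b + 4) = 0 at b ∈ {-4, 0, 2, 3}.
The Hessian is diagonal: diag(C_aa, C_bb). Second derivatives: C_aa(-4)=-2880, C_aa(-3)=1800, C_aa(0)=-2880, C_aa(2)=7200; C_bb(-4)=-10080, C_bb(0)=1440, C_bb(2)=-720, C_bb(3)=1260.
Local maxima occur where both diagonal entries negative: (-4, -4), (-4, 2), (0, -4), (0, 2). Count: 4.

4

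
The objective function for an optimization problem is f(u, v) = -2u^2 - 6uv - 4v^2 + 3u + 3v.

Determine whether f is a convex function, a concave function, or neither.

neither

f is quadratic, so its Hessian is the constant matrix H = [[-4, -6], [-6, -8]].
det(H) = -4, tr(H) = -12.
det(H) < 0, so H is indefinite: neither convex nor concave.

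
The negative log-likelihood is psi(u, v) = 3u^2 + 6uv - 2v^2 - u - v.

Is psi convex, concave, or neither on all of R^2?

psi is quadratic, so its Hessian is the constant matrix H = [[6, 6], [6, -4]].
det(H) = -60, tr(H) = 2.
det(H) < 0, so H is indefinite: neither convex nor concave.

neither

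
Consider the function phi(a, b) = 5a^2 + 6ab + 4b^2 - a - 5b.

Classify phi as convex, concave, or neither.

phi is quadratic, so its Hessian is the constant matrix H = [[10, 6], [6, 8]].
det(H) = 44, tr(H) = 18.
det(H) > 0 and tr(H) > 0, so H is positive definite everywhere: convex.

convex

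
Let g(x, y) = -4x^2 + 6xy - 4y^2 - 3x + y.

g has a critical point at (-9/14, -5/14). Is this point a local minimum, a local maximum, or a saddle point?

local maximum

The Hessian of g is constant: H = [[-8, 6], [6, -8]].
det(H) = (-8)·(-8) − 6² = 28.
det(H) > 0 and tr(H) = -16 < 0, so H is negative definite and the point is a local maximum.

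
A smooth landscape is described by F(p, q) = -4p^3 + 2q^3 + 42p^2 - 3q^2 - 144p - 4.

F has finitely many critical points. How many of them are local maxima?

F separates as a function of p plus a function of q, so ∇F=0 decouples.
∂F/∂p = -12(p - 4)(p - 3) = 0 at p ∈ {3, 4}; ∂F/∂q = 6q(q - 1) = 0 at q ∈ {0, 1}.
The Hessian is diagonal: diag(F_pp, F_qq). Second derivatives: F_pp(3)=12, F_pp(4)=-12; F_qq(0)=-6, F_qq(1)=6.
Local maxima occur where both diagonal entries negative: (4, 0). Count: 1.

1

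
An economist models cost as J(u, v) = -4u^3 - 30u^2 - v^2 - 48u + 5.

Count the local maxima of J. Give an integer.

1

J separates as a function of u plus a function of v, so ∇J=0 decouples.
∂J/∂u = -12(u + 1)(u + 4) = 0 at u ∈ {-4, -1}; ∂J/∂v = -2v = 0 at v ∈ {0}.
The Hessian is diagonal: diag(J_uu, J_vv). Second derivatives: J_uu(-4)=36, J_uu(-1)=-36; J_vv(0)=-2.
Local maxima occur where both diagonal entries negative: (-1, 0). Count: 1.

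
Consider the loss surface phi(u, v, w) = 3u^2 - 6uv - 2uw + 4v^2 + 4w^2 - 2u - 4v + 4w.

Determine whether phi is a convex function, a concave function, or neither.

convex

phi is quadratic, so its Hessian is the constant matrix H = [[6, -6, -2], [-6, 8, 0], [-2, 0, 8]].
Leading principal minors: 6, 12, 64.
All positive ⇒ H ≻ 0 ⇒ convex.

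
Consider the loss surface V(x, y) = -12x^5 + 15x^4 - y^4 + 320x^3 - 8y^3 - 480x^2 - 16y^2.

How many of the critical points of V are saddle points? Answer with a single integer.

6

V separates as a function of x plus a function of y, so ∇V=0 decouples.
∂V/∂x = -60x(x - 4)(x - 1)(x + 4) = 0 at x ∈ {-4, 0, 1, 4}; ∂V/∂y = -4y(y + 2)(y + 4) = 0 at y ∈ {-4, -2, 0}.
The Hessian is diagonal: diag(V_xx, V_yy). Second derivatives: V_xx(-4)=9600, V_xx(0)=-960, V_xx(1)=900, V_xx(4)=-5760; V_yy(-4)=-32, V_yy(-2)=16, V_yy(0)=-32.
Saddle points occur where the two diagonal entries have opposite signs: (-4, -4), (-4, 0), (0, -2), (1, -4), (1, 0), (4, -2). Count: 6.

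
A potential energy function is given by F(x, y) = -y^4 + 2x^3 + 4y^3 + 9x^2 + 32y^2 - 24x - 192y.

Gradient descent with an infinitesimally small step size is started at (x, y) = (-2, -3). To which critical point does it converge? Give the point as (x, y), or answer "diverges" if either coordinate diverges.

F is separable, so gradient descent decouples: x follows -∂F/∂x, y follows -∂F/∂y.
∂F/∂x = 6(x - 1)(x + 4); at x=-2 this is -36, so x increases.
∂F/∂y = -4(y - 4)(y - 3)(y + 4); at y=-3 this is -168, so y increases.
x converges to its nearest critical value 1 (a local min of the x-part); y converges to 3. The iterate converges to (1, 3).

(1, 3)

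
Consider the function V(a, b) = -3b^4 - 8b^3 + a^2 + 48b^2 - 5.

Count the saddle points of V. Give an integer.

2

V separates as a function of a plus a function of b, so ∇V=0 decouples.
∂V/∂a = 2a = 0 at a ∈ {0}; ∂V/∂b = -12b(b - 2)(b + 4) = 0 at b ∈ {-4, 0, 2}.
The Hessian is diagonal: diag(V_aa, V_bb). Second derivatives: V_aa(0)=2; V_bb(-4)=-288, V_bb(0)=96, V_bb(2)=-144.
Saddle points occur where the two diagonal entries have opposite signs: (0, -4), (0, 2). Count: 2.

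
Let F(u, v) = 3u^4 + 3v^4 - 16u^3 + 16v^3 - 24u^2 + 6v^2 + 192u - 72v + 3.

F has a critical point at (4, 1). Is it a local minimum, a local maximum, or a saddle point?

local minimum

The mixed partial ∂²F/∂u∂v is 0, so the Hessian at any point is diag(F_uu, F_vv) = diag(12(3u^2 - 8u - 4), 12(3v^2 + 8v + 1)).
At (4, 1): H = diag(144, 144).
Both eigenvalues are positive, so H is positive definite: a local minimum.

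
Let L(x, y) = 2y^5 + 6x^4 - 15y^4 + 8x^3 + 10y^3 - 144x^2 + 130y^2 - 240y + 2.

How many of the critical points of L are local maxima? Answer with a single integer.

2

L separates as a function of x plus a function of y, so ∇L=0 decouples.
∂L/∂x = 24x(x - 3)(x + 4) = 0 at x ∈ {-4, 0, 3}; ∂L/∂y = 10(y - 4)(y - 3)(y - 1)(y + 2) = 0 at y ∈ {-2, 1, 3, 4}.
The Hessian is diagonal: diag(L_xx, L_yy). Second derivatives: L_xx(-4)=672, L_xx(0)=-288, L_xx(3)=504; L_yy(-2)=-900, L_yy(1)=180, L_yy(3)=-100, L_yy(4)=180.
Local maxima occur where both diagonal entries negative: (0, -2), (0, 3). Count: 2.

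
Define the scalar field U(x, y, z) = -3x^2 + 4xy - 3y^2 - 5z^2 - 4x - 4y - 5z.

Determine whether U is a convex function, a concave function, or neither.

concave

U is quadratic, so its Hessian is the constant matrix H = [[-6, 4, 0], [4, -6, 0], [0, 0, -10]].
Leading principal minors: -6, 20, -200.
Signs alternate −, +, − ⇒ H ≺ 0 ⇒ concave.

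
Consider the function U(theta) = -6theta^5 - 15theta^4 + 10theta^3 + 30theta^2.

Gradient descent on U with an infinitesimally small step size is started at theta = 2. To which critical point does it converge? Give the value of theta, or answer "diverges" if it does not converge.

diverges

U'(theta) = -30theta(theta - 1)(theta + 1)(theta + 2), so U'(2) = -720.
Gradient descent moves in the -U' direction, i.e. theta is increasing.
There is no critical point above theta=2, and U' keeps the same sign, so the iterate runs off to +∞.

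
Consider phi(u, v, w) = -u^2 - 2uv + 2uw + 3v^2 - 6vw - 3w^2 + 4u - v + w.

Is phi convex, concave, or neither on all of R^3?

phi is quadratic, so its Hessian is the constant matrix H = [[-2, -2, 2], [-2, 6, -6], [2, -6, -6]].
Leading principal minors: -2, -16, 192.
Neither pattern holds ⇒ H is indefinite ⇒ neither convex nor concave.

neither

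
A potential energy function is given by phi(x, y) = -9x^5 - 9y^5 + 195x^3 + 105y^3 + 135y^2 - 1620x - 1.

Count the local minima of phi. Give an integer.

phi separates as a function of x plus a function of y, so ∇phi=0 decouples.
∂phi/∂x = -45(x - 3)(x - 2)(x + 2)(x + 3) = 0 at x ∈ {-3, -2, 2, 3}; ∂phi/∂y = -45y(y - 3)(y + 1)(y + 2) = 0 at y ∈ {-2, -1, 0, 3}.
The Hessian is diagonal: diag(phi_xx, phi_yy). Second derivatives: phi_xx(-3)=1350, phi_xx(-2)=-900, phi_xx(2)=900, phi_xx(3)=-1350; phi_yy(-2)=450, phi_yy(-1)=-180, phi_yy(0)=270, phi_yy(3)=-2700.
Local minima occur where both diagonal entries positive: (-3, -2), (-3, 0), (2, -2), (2, 0). Count: 4.

4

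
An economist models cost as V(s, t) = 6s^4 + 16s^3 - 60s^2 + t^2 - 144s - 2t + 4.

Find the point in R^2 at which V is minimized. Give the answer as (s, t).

(2, 1)

V(s,t) separates as P(s) + Q(t) + 4, so its minimum is min P + min Q + 4.
P'(s) = 24(s - 2)(s + 1)(s + 3) vanishes at s ∈ {-3, -1, 2}; Q'(t) = 2(t - 1) vanishes at t ∈ {1}.
Local minima of P (where P''>0): P(-3)=-54, P(2)=-304. Local minima of Q: Q(1)=-1.
So the global minimum of V is P(2) + Q(1) + 4 = -304 − 1 + 4 = -301, attained at (2, 1).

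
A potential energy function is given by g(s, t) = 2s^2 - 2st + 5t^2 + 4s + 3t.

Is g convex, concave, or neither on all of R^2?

g is quadratic, so its Hessian is the constant matrix H = [[4, -2], [-2, 10]].
det(H) = 36, tr(H) = 14.
det(H) > 0 and tr(H) > 0, so H is positive definite everywhere: convex.

convex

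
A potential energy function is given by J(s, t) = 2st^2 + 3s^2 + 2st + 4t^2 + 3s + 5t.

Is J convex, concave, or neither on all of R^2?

neither

The term 2st^2 is cubic, so the Hessian is not constant.
∂²J/∂t² = 4s + 8, which takes both signs as s varies (negative for sufficiently negative s). A diagonal entry of the Hessian changing sign means the Hessian is neither positive- nor negative-semidefinite on all of R^2.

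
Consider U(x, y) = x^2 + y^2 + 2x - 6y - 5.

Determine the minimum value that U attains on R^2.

U(x,y) separates as P(x) + Q(y) − 5, so its minimum is min P + min Q − 5.
P'(x) = 2x + 2 vanishes at x ∈ {-1}; Q'(y) = 2y - 6 vanishes at y ∈ {3}.
Local minima of P (where P''>0): P(-1)=-1. Local minima of Q: Q(3)=-9.
So the global minimum of U is P(-1) + Q(3) − 5 = -1 − 9 − 5 = -15, attained at (-1, 3).

-15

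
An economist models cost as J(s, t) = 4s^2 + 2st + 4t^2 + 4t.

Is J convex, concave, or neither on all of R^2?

J is quadratic, so its Hessian is the constant matrix H = [[8, 2], [2, 8]].
det(H) = 60, tr(H) = 16.
det(H) > 0 and tr(H) > 0, so H is positive definite everywhere: convex.

convex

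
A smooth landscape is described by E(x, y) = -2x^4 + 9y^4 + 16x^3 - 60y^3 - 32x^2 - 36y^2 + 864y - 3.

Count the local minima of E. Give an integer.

2

E separates as a function of x plus a function of y, so ∇E=0 decouples.
∂E/∂x = -8x(x - 4)(x - 2) = 0 at x ∈ {0, 2, 4}; ∂E/∂y = 36(y - 4)(y - 3)(y + 2) = 0 at y ∈ {-2, 3, 4}.
The Hessian is diagonal: diag(E_xx, E_yy). Second derivatives: E_xx(0)=-64, E_xx(2)=32, E_xx(4)=-64; E_yy(-2)=1080, E_yy(3)=-180, E_yy(4)=216.
Local minima occur where both diagonal entries positive: (2, -2), (2, 4). Count: 2.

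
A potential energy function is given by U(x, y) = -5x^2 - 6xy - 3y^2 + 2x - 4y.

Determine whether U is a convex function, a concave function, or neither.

U is quadratic, so its Hessian is the constant matrix H = [[-10, -6], [-6, -6]].
det(H) = 24, tr(H) = -16.
det(H) > 0 and tr(H) < 0, so H is negative definite everywhere: concave.

concave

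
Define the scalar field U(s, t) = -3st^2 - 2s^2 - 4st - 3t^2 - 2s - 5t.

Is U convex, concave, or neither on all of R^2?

neither

The term -3st^2 is cubic, so the Hessian is not constant.
∂²U/∂t² = -6s - 6, which takes both signs as s varies (negative for sufficiently large s). A diagonal entry of the Hessian changing sign means the Hessian is neither positive- nor negative-semidefinite on all of R^2.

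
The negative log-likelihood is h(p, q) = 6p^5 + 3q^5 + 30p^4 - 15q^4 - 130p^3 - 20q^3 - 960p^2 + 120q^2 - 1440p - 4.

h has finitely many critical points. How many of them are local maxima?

4

h separates as a function of p plus a function of q, so ∇h=0 decouples.
∂h/∂p = 30(p - 4)(p + 1)(p + 3)(p + 4) = 0 at p ∈ {-4, -3, -1, 4}; ∂h/∂q = 15q(q - 4)(q - 2)(q + 2) = 0 at q ∈ {-2, 0, 2, 4}.
The Hessian is diagonal: diag(h_pp, h_qq). Second derivatives: h_pp(-4)=-720, h_pp(-3)=420, h_pp(-1)=-900, h_pp(4)=8400; h_qq(-2)=-720, h_qq(0)=240, h_qq(2)=-240, h_qq(4)=720.
Local maxima occur where both diagonal entries negative: (-4, -2), (-4, 2), (-1, -2), (-1, 2). Count: 4.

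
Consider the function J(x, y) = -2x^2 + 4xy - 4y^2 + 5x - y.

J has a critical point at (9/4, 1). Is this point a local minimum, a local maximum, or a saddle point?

local maximum

The Hessian of J is constant: H = [[-4, 4], [4, -8]].
det(H) = (-4)·(-8) − 4² = 16.
det(H) > 0 and tr(H) = -12 < 0, so H is negative definite and the point is a local maximum.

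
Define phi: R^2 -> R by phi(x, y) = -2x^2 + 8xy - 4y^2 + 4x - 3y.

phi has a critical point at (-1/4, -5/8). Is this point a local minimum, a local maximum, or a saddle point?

saddle point

The Hessian of phi is constant: H = [[-4, 8], [8, -8]].
det(H) = (-4)·(-8) − 8² = -32.
Since det(H) < 0, H is indefinite and the critical point is a saddle point.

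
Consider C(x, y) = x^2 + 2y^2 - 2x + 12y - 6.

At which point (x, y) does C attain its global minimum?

(1, -3)

C(x,y) separates as P(x) + Q(y) − 6, so its minimum is min P + min Q − 6.
P'(x) = 2x - 2 vanishes at x ∈ {1}; Q'(y) = 4y + 12 vanishes at y ∈ {-3}.
Local minima of P (where P''>0): P(1)=-1. Local minima of Q: Q(-3)=-18.
So the global minimum of C is P(1) + Q(-3) − 6 = -1 − 18 − 6 = -25, attained at (1, -3).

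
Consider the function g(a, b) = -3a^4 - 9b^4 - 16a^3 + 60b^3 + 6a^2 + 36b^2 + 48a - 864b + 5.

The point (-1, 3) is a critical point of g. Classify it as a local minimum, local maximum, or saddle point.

local minimum

The mixed partial ∂²g/∂a∂b is 0, so the Hessian at any point is diag(g_aa, g_bb) = diag(12(-3a^2 - 8a + 1), 36(-3b^2 + 10b + 2)).
At (-1, 3): H = diag(72, 180).
Both eigenvalues are positive, so H is positive definite: a local minimum.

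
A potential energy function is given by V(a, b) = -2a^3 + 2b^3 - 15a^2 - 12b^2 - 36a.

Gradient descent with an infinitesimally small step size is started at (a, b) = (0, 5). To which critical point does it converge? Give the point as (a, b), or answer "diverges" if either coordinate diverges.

V is separable, so gradient descent decouples: a follows -∂V/∂a, b follows -∂V/∂b.
∂V/∂a = -6(a + 2)(a + 3); at a=0 this is -36, so a increases.
∂V/∂b = 6b(b - 4); at b=5 this is 30, so b decreases.
The a-coordinate has no critical point in that direction and runs off to infinity.

diverges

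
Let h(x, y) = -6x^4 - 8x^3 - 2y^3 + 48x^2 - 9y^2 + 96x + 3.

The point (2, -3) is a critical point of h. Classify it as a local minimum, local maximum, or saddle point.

saddle point

The mixed partial ∂²h/∂x∂y is 0, so the Hessian at any point is diag(h_xx, h_yy) = diag(24(-3x^2 - 2x + 4), -6(2y + 3)).
At (2, -3): H = diag(-288, 18).
The eigenvalues have opposite signs, so H is indefinite: a saddle point.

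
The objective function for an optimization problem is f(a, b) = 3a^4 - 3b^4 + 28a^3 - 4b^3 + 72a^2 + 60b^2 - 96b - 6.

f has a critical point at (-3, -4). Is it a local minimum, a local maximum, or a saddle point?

The mixed partial ∂²f/∂a∂b is 0, so the Hessian at any point is diag(f_aa, f_bb) = diag(12(3a^2 + 14a + 12), 12(-3b^2 - 2b + 10)).
At (-3, -4): H = diag(-36, -360).
Both eigenvalues are negative, so H is negative definite: a local maximum.

local maximum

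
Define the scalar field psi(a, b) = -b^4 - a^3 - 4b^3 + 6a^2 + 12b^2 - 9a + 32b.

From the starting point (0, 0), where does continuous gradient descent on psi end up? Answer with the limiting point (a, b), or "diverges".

(1, -1)

psi is separable, so gradient descent decouples: a follows -∂psi/∂a, b follows -∂psi/∂b.
∂psi/∂a = -3(a - 3)(a - 1); at a=0 this is -9, so a increases.
∂psi/∂b = -4(b - 2)(b + 1)(b + 4); at b=0 this is 32, so b decreases.
a converges to its nearest critical value 1 (a local min of the a-part); b converges to -1. The iterate converges to (1, -1).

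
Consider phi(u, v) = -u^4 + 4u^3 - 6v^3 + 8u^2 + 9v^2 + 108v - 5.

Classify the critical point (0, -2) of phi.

local minimum

The mixed partial ∂²phi/∂u∂v is 0, so the Hessian at any point is diag(phi_uu, phi_vv) = diag(4(-3u^2 + 6u + 4), 18(-2v + 1)).
At (0, -2): H = diag(16, 90).
Both eigenvalues are positive, so H is positive definite: a local minimum.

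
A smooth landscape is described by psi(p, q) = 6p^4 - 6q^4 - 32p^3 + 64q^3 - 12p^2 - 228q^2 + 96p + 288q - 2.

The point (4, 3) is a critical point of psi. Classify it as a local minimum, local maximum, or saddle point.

The mixed partial ∂²psi/∂p∂q is 0, so the Hessian at any point is diag(psi_pp, psi_qq) = diag(24(3p^2 - 8p - 1), 24(-3q^2 + 16q - 19)).
At (4, 3): H = diag(360, 48).
Both eigenvalues are positive, so H is positive definite: a local minimum.

local minimum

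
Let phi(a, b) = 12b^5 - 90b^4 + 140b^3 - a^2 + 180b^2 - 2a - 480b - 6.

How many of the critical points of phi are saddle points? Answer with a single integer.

2

phi separates as a function of a plus a function of b, so ∇phi=0 decouples.
∂phi/∂a = -2(a + 1) = 0 at a ∈ {-1}; ∂phi/∂b = 60(b - 4)(b - 2)(b - 1)(b + 1) = 0 at b ∈ {-1, 1, 2, 4}.
The Hessian is diagonal: diag(phi_aa, phi_bb). Second derivatives: phi_aa(-1)=-2; phi_bb(-1)=-1800, phi_bb(1)=360, phi_bb(2)=-360, phi_bb(4)=1800.
Saddle points occur where the two diagonal entries have opposite signs: (-1, 1), (-1, 4). Count: 2.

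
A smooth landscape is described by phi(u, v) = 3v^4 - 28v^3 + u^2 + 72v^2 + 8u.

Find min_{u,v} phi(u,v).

phi(u,v) separates as P(u) + Q(v), so its minimum is min P + min Q.
P'(u) = 2u + 8 vanishes at u ∈ {-4}; Q'(v) = 12v(v - 4)(v - 3) vanishes at v ∈ {0, 3, 4}.
Local minima of P (where P''>0): P(-4)=-16. Local minima of Q: Q(0)=0, Q(4)=128.
So the global minimum of phi is P(-4) + Q(0) = -16 + 0 = -16, attained at (-4, 0).

-16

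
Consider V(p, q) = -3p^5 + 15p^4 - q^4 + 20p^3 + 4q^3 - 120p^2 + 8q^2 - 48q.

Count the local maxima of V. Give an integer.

4

V separates as a function of p plus a function of q, so ∇V=0 decouples.
∂V/∂p = -15p(p - 4)(p - 2)(p + 2) = 0 at p ∈ {-2, 0, 2, 4}; ∂V/∂q = -4(q - 3)(q - 2)(q + 2) = 0 at q ∈ {-2, 2, 3}.
The Hessian is diagonal: diag(V_pp, V_qq). Second derivatives: V_pp(-2)=720, V_pp(0)=-240, V_pp(2)=240, V_pp(4)=-720; V_qq(-2)=-80, V_qq(2)=16, V_qq(3)=-20.
Local maxima occur where both diagonal entries negative: (0, -2), (0, 3), (4, -2), (4, 3). Count: 4.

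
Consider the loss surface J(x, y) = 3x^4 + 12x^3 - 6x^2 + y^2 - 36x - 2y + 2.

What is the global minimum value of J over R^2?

-26

J(x,y) separates as P(x) + Q(y) + 2, so its minimum is min P + min Q + 2.
P'(x) = 12(x - 1)(x + 1)(x + 3) vanishes at x ∈ {-3, -1, 1}; Q'(y) = 2y - 2 vanishes at y ∈ {1}.
Local minima of P (where P''>0): P(-3)=-27, P(1)=-27. Local minima of Q: Q(1)=-1.
So the global minimum of J is P(-3) + Q(1) + 2 = -27 − 1 + 2 = -26, attained at (-3, 1).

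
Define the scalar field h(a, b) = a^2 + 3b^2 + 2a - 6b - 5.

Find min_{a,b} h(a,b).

h(a,b) separates as P(a) + Q(b) − 5, so its minimum is min P + min Q − 5.
P'(a) = 2a + 2 vanishes at a ∈ {-1}; Q'(b) = 6b - 6 vanishes at b ∈ {1}.
Local minima of P (where P''>0): P(-1)=-1. Local minima of Q: Q(1)=-3.
So the global minimum of h is P(-1) + Q(1) − 5 = -1 − 3 − 5 = -9, attained at (-1, 1).

-9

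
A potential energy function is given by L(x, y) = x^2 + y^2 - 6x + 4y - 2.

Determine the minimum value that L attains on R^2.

L(x,y) separates as P(x) + Q(y) − 2, so its minimum is min P + min Q − 2.
P'(x) = 2x - 6 vanishes at x ∈ {3}; Q'(y) = 2y + 4 vanishes at y ∈ {-2}.
Local minima of P (where P''>0): P(3)=-9. Local minima of Q: Q(-2)=-4.
So the global minimum of L is P(3) + Q(-2) − 2 = -9 − 4 − 2 = -15, attained at (3, -2).

-15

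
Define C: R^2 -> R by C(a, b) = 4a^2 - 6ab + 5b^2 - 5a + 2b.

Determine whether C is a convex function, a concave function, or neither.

C is quadratic, so its Hessian is the constant matrix H = [[8, -6], [-6, 10]].
det(H) = 44, tr(H) = 18.
det(H) > 0 and tr(H) > 0, so H is positive definite everywhere: convex.

convex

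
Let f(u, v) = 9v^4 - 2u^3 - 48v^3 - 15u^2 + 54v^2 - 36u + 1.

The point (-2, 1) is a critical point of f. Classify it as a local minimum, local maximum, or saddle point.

The mixed partial ∂²f/∂u∂v is 0, so the Hessian at any point is diag(f_uu, f_vv) = diag(-6(2u + 5), 36(3v^2 - 8v + 3)).
At (-2, 1): H = diag(-6, -72).
Both eigenvalues are negative, so H is negative definite: a local maximum.

local maximum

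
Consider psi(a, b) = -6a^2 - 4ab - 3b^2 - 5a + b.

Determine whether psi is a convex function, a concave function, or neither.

concave

psi is quadratic, so its Hessian is the constant matrix H = [[-12, -4], [-4, -6]].
det(H) = 56, tr(H) = -18.
det(H) > 0 and tr(H) < 0, so H is negative definite everywhere: concave.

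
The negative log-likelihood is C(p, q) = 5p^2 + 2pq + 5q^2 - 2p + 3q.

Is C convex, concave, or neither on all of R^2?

C is quadratic, so its Hessian is the constant matrix H = [[10, 2], [2, 10]].
det(H) = 96, tr(H) = 20.
det(H) > 0 and tr(H) > 0, so H is positive definite everywhere: convex.

convex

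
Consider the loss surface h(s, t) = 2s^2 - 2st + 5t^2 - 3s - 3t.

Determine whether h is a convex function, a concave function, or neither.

h is quadratic, so its Hessian is the constant matrix H = [[4, -2], [-2, 10]].
det(H) = 36, tr(H) = 14.
det(H) > 0 and tr(H) > 0, so H is positive definite everywhere: convex.

convex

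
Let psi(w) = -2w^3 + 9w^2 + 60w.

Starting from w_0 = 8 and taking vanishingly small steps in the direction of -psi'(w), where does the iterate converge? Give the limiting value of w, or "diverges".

diverges

psi'(w) = -6(w - 5)(w + 2), so psi'(8) = -180.
Gradient descent moves in the -psi' direction, i.e. w is increasing.
There is no critical point above w=8, and psi' keeps the same sign, so the iterate runs off to +∞.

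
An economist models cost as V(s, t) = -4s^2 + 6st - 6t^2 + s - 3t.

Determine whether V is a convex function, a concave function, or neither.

concave

V is quadratic, so its Hessian is the constant matrix H = [[-8, 6], [6, -12]].
det(H) = 60, tr(H) = -20.
det(H) > 0 and tr(H) < 0, so H is negative definite everywhere: concave.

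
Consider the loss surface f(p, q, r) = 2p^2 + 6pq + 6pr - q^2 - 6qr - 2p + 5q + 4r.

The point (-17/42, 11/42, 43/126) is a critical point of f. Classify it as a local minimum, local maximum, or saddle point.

The Hessian is constant: H = [[4, 6, 6], [6, -2, -6], [6, -6, 0]].
Leading principal minors: Δ₁ = 4, Δ₂ = -44, Δ₃ = -504.
The minors fit neither the all-positive nor the alternating-sign pattern, so H is indefinite: a saddle point.

saddle point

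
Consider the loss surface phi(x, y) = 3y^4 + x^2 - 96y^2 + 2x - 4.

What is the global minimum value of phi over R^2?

phi(x,y) separates as P(x) + Q(y) − 4, so its minimum is min P + min Q − 4.
P'(x) = 2x + 2 vanishes at x ∈ {-1}; Q'(y) = 12y(y - 4)(y + 4) vanishes at y ∈ {-4, 0, 4}.
Local minima of P (where P''>0): P(-1)=-1. Local minima of Q: Q(-4)=-768, Q(4)=-768.
So the global minimum of phi is P(-1) + Q(-4) − 4 = -1 − 768 − 4 = -773, attained at (-1, -4).

-773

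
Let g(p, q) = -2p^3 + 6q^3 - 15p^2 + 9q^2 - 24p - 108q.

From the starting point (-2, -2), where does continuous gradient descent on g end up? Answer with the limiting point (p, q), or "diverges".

g is separable, so gradient descent decouples: p follows -∂g/∂p, q follows -∂g/∂q.
∂g/∂p = -6(p + 1)(p + 4); at p=-2 this is 12, so p decreases.
∂g/∂q = 18(q - 2)(q + 3); at q=-2 this is -72, so q increases.
p converges to its nearest critical value -4 (a local min of the p-part); q converges to 2. The iterate converges to (-4, 2).

(-4, 2)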